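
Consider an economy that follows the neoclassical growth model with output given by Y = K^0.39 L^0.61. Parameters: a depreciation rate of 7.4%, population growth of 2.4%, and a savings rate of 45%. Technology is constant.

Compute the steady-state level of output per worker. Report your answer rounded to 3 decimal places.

In steady state, investment equals break-even investment: s·k^α = (n + δ)·k.
Dividing both sides by k: k^(1−α) = s / (n + δ).
k^0.61 = 0.45 / (0.024 + 0.074) = 0.45 / 0.098 = 4.5918
k* = 4.5918^(1/0.61) ≈ 12.1680
y* = (k*)^α = 12.1680^0.39 ≈ 2.6499

y* = 2.650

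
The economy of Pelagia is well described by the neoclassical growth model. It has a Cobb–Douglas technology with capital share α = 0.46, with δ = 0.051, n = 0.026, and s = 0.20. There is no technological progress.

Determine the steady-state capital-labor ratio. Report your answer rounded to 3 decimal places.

k* = 5.857

At the steady state, Δk = 0, so s·k^α = (n + δ)·k.
Rearranging, k^(1−α) = s / (n + δ).
k^0.54 = 0.20 / (0.026 + 0.051) = 0.20 / 0.077 = 2.5974
k* = 2.5974^(1/0.54) ≈ 5.8569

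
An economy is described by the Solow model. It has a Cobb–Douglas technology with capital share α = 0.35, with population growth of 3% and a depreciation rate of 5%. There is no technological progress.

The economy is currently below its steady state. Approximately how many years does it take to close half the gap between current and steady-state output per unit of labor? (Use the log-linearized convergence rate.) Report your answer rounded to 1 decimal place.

Near the steady state the convergence rate is λ = (1 − α)(n + δ).
λ = (1 − 0.35) × 0.080 = 0.65 × 0.080 = 0.0520
Half-life = ln 2 / λ = 0.6931 / 0.0520 ≈ 13.33 years

t_½ ≈ 13.3 years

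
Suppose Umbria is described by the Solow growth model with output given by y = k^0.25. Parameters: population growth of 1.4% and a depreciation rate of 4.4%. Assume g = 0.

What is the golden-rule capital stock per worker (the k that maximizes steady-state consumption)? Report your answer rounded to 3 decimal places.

The golden rule sets f'(k) = n + δ, i.e. α·k^(α−1) = n + δ.
So k^(1−α) = α / (n + δ) = 0.25 / 0.058 = 4.3103.
k_gold = 4.3103^(1/0.75) ≈ 7.0147

k_gold ≈ 7.015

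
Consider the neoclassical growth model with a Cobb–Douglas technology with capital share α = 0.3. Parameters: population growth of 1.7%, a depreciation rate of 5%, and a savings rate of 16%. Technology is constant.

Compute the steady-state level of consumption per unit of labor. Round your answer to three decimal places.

c* ≈ 1.220

Steady state requires s·f(k) = (n + δ)·k, i.e. s·k^α = (n + δ)·k.
Dividing both sides by k: k^(1−α) = s / (n + δ).
k^0.7 = 0.16 / (0.017 + 0.050) = 0.16 / 0.067 = 2.3881
k* = 2.3881^(1/0.7) ≈ 3.4680
y* = (k*)^α = 3.4680^0.3 ≈ 1.4522
c* = (1 − s)·y* = (1 − 0.16) × 1.4522 ≈ 1.2198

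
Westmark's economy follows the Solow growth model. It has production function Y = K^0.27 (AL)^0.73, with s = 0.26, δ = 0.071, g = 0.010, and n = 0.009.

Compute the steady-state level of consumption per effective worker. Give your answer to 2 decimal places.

c* = 1.10

In steady state, investment equals break-even investment: s·k^α = (n + g + δ)·k.
Dividing both sides by k: k^(1−α) = s / (n + g + δ).
k^0.73 = 0.26 / (0.009 + 0.010 + 0.071) = 0.26 / 0.090 = 2.8889
k* = 2.8889^(1/0.73) ≈ 4.2770
y* = (k*)^α = 4.2770^0.27 ≈ 1.4805
c* = (1 − s)·y* = (1 − 0.26) × 1.4805 ≈ 1.0956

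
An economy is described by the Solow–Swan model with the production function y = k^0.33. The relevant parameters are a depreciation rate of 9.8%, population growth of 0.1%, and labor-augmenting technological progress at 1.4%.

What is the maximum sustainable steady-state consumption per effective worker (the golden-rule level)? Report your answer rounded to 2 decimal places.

c_gold ≈ 1.14

At the golden rule, f'(k) = n + g + δ, so α·k^(α−1) = n + g + δ and k_gold = (α/(n + g + δ))^(1/(1−α)).
k_gold = (0.33/0.113)^(1/0.67) = 2.9204^1.4925 ≈ 4.9508
c_gold = f(k_gold) − (n + g + δ)·k_gold = 1.6953 − 0.113×4.9508 ≈ 1.1359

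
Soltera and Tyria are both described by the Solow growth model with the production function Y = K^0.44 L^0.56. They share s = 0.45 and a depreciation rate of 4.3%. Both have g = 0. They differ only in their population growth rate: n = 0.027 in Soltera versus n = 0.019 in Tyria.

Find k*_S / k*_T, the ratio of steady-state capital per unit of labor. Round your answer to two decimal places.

Steady-state k* = [s/(n + δ)]^(1/(1−α)), so the ratio is [ (s_S/(n + δ)_S) / (s_T/(n + δ)_T) ]^1.7857.
s_S/(n + δ)_S = 0.45/0.070 = 6.4286; s_T/(n + δ)_T = 0.45/0.062 = 7.2581.
Ratio = (6.4286/7.2581)^1.7857 = 0.8857^1.7857 ≈ 0.8051

k*_S / k*_T ≈ 0.81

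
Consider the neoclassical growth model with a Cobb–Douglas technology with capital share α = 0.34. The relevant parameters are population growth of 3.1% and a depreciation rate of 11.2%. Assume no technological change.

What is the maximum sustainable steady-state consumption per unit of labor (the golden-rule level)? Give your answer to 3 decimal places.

At the golden rule, f'(k) = n + δ, so α·k^(α−1) = n + δ and k_gold = (α/(n + δ))^(1/(1−α)).
k_gold = (0.34/0.143)^(1/0.66) = 2.3776^1.5152 ≈ 3.7147
c_gold = f(k_gold) − (n + δ)·k_gold = 1.5623 − 0.143×3.7147 ≈ 1.0311

c_gold ≈ 1.031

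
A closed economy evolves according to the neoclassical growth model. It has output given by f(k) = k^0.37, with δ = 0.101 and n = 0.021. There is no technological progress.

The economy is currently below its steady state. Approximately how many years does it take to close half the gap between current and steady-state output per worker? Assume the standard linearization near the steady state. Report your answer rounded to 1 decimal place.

Near the steady state the convergence rate is λ = (1 − α)(n + δ).
λ = (1 − 0.37) × 0.122 = 0.63 × 0.122 = 0.07686
Half-life = ln 2 / λ = 0.6931 / 0.07686 ≈ 9.02 years

t_½ ≈ 9.0 years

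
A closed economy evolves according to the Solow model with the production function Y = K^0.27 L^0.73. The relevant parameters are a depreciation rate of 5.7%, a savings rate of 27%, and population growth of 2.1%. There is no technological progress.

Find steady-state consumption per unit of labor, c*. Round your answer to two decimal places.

At the steady state, Δk = 0, so s·k^α = (n + δ)·k.
Dividing both sides by k: k^(1−α) = s / (n + δ).
k^0.73 = 0.27 / (0.021 + 0.057) = 0.27 / 0.078 = 3.4615
k* = 3.4615^(1/0.73) ≈ 5.4792
y* = (k*)^α = 5.4792^0.27 ≈ 1.5829
c* = (1 − s)·y* = (1 − 0.27) × 1.5829 ≈ 1.1555

c* ≈ 1.16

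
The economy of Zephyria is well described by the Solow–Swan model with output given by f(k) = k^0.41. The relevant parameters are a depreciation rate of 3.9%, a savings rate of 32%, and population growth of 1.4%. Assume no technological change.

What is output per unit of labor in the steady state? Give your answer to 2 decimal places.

y* ≈ 3.49

At the steady state, Δk = 0, so s·k^α = (n + δ)·k.
Dividing both sides by k: k^(1−α) = s / (n + δ).
k^0.59 = 0.32 / (0.014 + 0.039) = 0.32 / 0.053 = 6.0377
k* = 6.0377^(1/0.59) ≈ 21.0626
y* = (k*)^α = 21.0626^0.41 ≈ 3.4885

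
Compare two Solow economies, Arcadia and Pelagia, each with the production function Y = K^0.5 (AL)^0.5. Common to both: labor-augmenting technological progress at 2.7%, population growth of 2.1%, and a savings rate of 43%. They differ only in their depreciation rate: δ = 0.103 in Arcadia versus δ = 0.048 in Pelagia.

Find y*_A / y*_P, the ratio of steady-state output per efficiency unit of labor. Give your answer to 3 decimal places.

y*_A / y*_P ≈ 0.636

Steady-state y* = [s/(n + g + δ)]^(α/(1−α)), so the ratio is [ (s_A/(n + g + δ)_A) / (s_P/(n + g + δ)_P) ]^1.
s_A/(n + g + δ)_A = 0.43/0.151 = 2.8477; s_P/(n + g + δ)_P = 0.43/0.096 = 4.4792.
Ratio = (2.8477/4.4792)^1 = 0.6358^1 ≈ 0.6358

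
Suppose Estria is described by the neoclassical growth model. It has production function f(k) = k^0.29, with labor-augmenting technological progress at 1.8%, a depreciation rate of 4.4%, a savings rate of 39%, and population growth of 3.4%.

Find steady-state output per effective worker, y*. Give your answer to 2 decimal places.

y* = 1.77

In steady state, investment equals break-even investment: s·k^α = (n + g + δ)·k.
Rearranging, k^(1−α) = s / (n + g + δ).
k^0.71 = 0.39 / (0.034 + 0.018 + 0.044) = 0.39 / 0.096 = 4.0625
k* = 4.0625^(1/0.71) ≈ 7.2020
y* = (k*)^α = 7.2020^0.29 ≈ 1.7728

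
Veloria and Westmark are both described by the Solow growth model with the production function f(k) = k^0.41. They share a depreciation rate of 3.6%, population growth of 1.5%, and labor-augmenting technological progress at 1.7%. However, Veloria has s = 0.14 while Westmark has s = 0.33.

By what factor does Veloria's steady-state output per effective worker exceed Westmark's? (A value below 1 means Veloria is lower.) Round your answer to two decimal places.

Steady-state y* = [s/(n + g + δ)]^(α/(1−α)), so the ratio is [ (s_V/(n + g + δ)_V) / (s_W/(n + g + δ)_W) ]^0.6949.
s_V/(n + g + δ)_V = 0.14/0.068 = 2.0588; s_W/(n + g + δ)_W = 0.33/0.068 = 4.8529.
Ratio = (2.0588/4.8529)^0.6949 = 0.4242^0.6949 ≈ 0.5511

ratio ≈ 0.55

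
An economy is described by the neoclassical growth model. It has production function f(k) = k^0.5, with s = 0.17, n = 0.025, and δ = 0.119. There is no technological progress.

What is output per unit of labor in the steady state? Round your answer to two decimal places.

y* ≈ 1.18

At the steady state, Δk = 0, so s·k^α = (n + δ)·k.
Dividing both sides by k: k^(1−α) = s / (n + δ).
k^0.5 = 0.17 / (0.025 + 0.119) = 0.17 / 0.144 = 1.1806
k* = 1.1806^(1/0.5) ≈ 1.3938
y* = (k*)^α = 1.3938^0.5 ≈ 1.1806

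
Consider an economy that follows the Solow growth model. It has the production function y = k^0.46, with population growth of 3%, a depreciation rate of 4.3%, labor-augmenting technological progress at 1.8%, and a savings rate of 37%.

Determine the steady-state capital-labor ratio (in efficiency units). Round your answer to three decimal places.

k* = 13.430

Steady state requires s·f(k) = (n + g + δ)·k, i.e. s·k^α = (n + g + δ)·k.
Rearranging, k^(1−α) = s / (n + g + δ).
k^0.54 = 0.37 / (0.030 + 0.018 + 0.043) = 0.37 / 0.091 = 4.0659
k* = 4.0659^(1/0.54) ≈ 13.4298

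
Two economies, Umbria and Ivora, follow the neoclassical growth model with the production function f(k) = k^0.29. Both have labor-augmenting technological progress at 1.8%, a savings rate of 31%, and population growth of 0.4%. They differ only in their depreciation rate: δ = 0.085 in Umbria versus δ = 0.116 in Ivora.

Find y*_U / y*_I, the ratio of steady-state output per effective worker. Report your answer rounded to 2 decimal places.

Steady-state y* = [s/(n + g + δ)]^(α/(1−α)), so the ratio is [ (s_U/(n + g + δ)_U) / (s_I/(n + g + δ)_I) ]^0.4085.
s_U/(n + g + δ)_U = 0.31/0.107 = 2.8972; s_I/(n + g + δ)_I = 0.31/0.138 = 2.2464.
Ratio = (2.8972/2.2464)^0.4085 = 1.2897^0.4085 ≈ 1.1095

y*_U / y*_I ≈ 1.11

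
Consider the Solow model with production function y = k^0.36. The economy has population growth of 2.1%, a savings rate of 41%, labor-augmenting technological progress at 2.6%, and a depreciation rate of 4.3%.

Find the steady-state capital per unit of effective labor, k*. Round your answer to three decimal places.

k* = 10.690

Steady state requires s·f(k) = (n + g + δ)·k, i.e. s·k^α = (n + g + δ)·k.
Rearranging, k^(1−α) = s / (n + g + δ).
k^0.64 = 0.41 / (0.021 + 0.026 + 0.043) = 0.41 / 0.090 = 4.5556
k* = 4.5556^(1/0.64) ≈ 10.6900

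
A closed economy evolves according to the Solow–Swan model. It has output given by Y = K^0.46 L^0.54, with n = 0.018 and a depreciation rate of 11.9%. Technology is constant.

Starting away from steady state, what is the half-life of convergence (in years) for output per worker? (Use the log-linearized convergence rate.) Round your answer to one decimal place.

half-life ≈ 9.4 years

Near the steady state the convergence rate is λ = (1 − α)(n + δ).
λ = (1 − 0.46) × 0.137 = 0.54 × 0.137 = 0.07398
Half-life = ln 2 / λ = 0.6931 / 0.07398 ≈ 9.37 years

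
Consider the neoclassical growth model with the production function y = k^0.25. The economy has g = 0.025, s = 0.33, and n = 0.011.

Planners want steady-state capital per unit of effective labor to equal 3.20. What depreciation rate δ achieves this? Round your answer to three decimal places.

At the steady state, Δk = 0, so s·k^α = (n + g + δ)·k.
So s / (n + g + δ) = (k*)^(1−α) = 3.20^0.75 = 2.3926.
Therefore n + g + δ = s / 2.3926 = 0.33 / 2.3926 = 0.1379, so δ = 0.1379 − 0.036 = 0.1019.

δ ≈ 0.102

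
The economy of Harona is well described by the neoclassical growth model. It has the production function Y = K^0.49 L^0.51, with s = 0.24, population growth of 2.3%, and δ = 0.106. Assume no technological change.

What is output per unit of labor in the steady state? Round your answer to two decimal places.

Steady state requires s·f(k) = (n + δ)·k, i.e. s·k^α = (n + δ)·k.
Dividing both sides by k: k^(1−α) = s / (n + δ).
k^0.51 = 0.24 / (0.023 + 0.106) = 0.24 / 0.129 = 1.8605
k* = 1.8605^(1/0.51) ≈ 3.3782
y* = (k*)^α = 3.3782^0.49 ≈ 1.8157

y* = 1.82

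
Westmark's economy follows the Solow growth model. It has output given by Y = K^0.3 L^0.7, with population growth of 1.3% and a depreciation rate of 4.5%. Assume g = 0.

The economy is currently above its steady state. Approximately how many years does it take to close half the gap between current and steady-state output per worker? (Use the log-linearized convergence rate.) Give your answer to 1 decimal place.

half-life ≈ 17.1 years

Near the steady state the convergence rate is λ = (1 − α)(n + δ).
λ = (1 − 0.3) × 0.058 = 0.7 × 0.058 = 0.0406
Half-life = ln 2 / λ = 0.6931 / 0.0406 ≈ 17.07 years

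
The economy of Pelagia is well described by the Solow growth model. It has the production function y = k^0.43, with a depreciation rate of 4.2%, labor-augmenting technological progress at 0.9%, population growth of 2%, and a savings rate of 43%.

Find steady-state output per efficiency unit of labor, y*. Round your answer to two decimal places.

In steady state, investment equals break-even investment: s·k^α = (n + g + δ)·k.
Dividing both sides by k: k^(1−α) = s / (n + g + δ).
k^0.57 = 0.43 / (0.020 + 0.009 + 0.042) = 0.43 / 0.071 = 6.0563
k* = 6.0563^(1/0.57) ≈ 23.5664
y* = (k*)^α = 23.5664^0.43 ≈ 3.8912

y* = 3.89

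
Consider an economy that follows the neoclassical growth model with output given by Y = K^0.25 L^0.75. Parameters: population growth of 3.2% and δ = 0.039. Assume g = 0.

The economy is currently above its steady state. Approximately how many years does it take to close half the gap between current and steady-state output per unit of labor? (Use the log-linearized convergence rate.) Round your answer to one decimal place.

t_½ ≈ 13.0 years

Near the steady state the convergence rate is λ = (1 − α)(n + δ).
λ = (1 − 0.25) × 0.071 = 0.75 × 0.071 = 0.05325
Half-life = ln 2 / λ = 0.6931 / 0.05325 ≈ 13.02 years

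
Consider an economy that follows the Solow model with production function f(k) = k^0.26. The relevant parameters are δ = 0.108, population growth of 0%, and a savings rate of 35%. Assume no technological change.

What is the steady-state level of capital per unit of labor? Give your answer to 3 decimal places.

k* ≈ 4.898

In steady state, investment equals break-even investment: s·k^α = (n + δ)·k.
Dividing both sides by k: k^(1−α) = s / (n + δ).
k^0.74 = 0.35 / (0.000 + 0.108) = 0.35 / 0.108 = 3.2407
k* = 3.2407^(1/0.74) ≈ 4.8984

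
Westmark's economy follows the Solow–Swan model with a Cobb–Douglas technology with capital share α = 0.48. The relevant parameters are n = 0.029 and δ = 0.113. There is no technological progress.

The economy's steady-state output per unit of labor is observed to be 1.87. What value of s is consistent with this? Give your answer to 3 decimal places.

s ≈ 0.280

Steady state requires s·f(k) = (n + δ)·k, i.e. s·k^α = (n + δ)·k.
Since y* = [s/(n + δ)]^(α/(1−α)), we have s/(n + δ) = (y*)^((1−α)/α) = 1.87^1.0833 = 1.9701.
Therefore s = 1.9701 × (n + δ) = 1.9701 × 0.142 = 0.2798.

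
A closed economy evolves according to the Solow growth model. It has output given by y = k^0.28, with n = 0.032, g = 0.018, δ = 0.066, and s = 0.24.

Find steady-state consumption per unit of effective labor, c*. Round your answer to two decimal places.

c* ≈ 1.01

At the steady state, Δk = 0, so s·k^α = (n + g + δ)·k.
Rearranging, k^(1−α) = s / (n + g + δ).
k^0.72 = 0.24 / (0.032 + 0.018 + 0.066) = 0.24 / 0.116 = 2.0690
k* = 2.0690^(1/0.72) ≈ 2.7451
y* = (k*)^α = 2.7451^0.28 ≈ 1.3268
c* = (1 − s)·y* = (1 − 0.24) × 1.3268 ≈ 1.0084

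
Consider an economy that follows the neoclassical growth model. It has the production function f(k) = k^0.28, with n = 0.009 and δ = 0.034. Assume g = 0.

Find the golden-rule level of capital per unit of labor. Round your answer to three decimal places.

The golden rule sets f'(k) = n + δ, i.e. α·k^(α−1) = n + δ.
So k^(1−α) = α / (n + δ) = 0.28 / 0.043 = 6.5116.
k_gold = 6.5116^(1/0.72) ≈ 13.4934

k_gold ≈ 13.493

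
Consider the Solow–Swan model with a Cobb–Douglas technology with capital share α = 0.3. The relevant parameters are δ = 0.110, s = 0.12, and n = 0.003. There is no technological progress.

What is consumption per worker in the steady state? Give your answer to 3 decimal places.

c* ≈ 0.903

In steady state, investment equals break-even investment: s·k^α = (n + δ)·k.
Dividing both sides by k: k^(1−α) = s / (n + δ).
k^0.7 = 0.12 / (0.003 + 0.110) = 0.12 / 0.113 = 1.0619
k* = 1.0619^(1/0.7) ≈ 1.0896
y* = (k*)^α = 1.0896^0.3 ≈ 1.0261
c* = (1 − s)·y* = (1 − 0.12) × 1.0261 ≈ 0.9030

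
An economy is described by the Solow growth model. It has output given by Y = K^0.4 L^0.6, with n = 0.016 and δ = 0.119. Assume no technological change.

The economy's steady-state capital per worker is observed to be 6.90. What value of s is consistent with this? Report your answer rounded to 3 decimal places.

s ≈ 0.430

In steady state, investment equals break-even investment: s·k^α = (n + δ)·k.
So s / (n + δ) = (k*)^(1−α) = 6.90^0.6 = 3.1865.
Therefore s = 3.1865 × (n + δ) = 3.1865 × 0.135 = 0.4302.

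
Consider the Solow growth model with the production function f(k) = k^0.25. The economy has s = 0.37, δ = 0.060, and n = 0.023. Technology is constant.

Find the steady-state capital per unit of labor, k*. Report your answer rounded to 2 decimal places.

k* = 7.34

Steady state requires s·f(k) = (n + δ)·k, i.e. s·k^α = (n + δ)·k.
Dividing both sides by k: k^(1−α) = s / (n + δ).
k^0.75 = 0.37 / (0.023 + 0.060) = 0.37 / 0.083 = 4.4578
k* = 4.4578^(1/0.75) ≈ 7.3366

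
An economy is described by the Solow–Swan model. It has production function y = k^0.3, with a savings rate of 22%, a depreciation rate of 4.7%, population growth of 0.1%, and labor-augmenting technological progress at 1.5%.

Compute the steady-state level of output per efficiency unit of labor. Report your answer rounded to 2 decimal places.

y* = 1.71

In steady state, investment equals break-even investment: s·k^α = (n + g + δ)·k.
Dividing both sides by k: k^(1−α) = s / (n + g + δ).
k^0.7 = 0.22 / (0.001 + 0.015 + 0.047) = 0.22 / 0.063 = 3.4921
k* = 3.4921^(1/0.7) ≈ 5.9681
y* = (k*)^α = 5.9681^0.3 ≈ 1.7090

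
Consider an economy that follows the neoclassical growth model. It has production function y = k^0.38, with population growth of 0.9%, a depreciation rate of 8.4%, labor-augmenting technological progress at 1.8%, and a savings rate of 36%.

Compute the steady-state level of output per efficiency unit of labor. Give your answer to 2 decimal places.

y* = 2.06

At the steady state, Δk = 0, so s·k^α = (n + g + δ)·k.
Dividing both sides by k: k^(1−α) = s / (n + g + δ).
k^0.62 = 0.36 / (0.009 + 0.018 + 0.084) = 0.36 / 0.111 = 3.2432
k* = 3.2432^(1/0.62) ≈ 6.6704
y* = (k*)^α = 6.6704^0.38 ≈ 2.0567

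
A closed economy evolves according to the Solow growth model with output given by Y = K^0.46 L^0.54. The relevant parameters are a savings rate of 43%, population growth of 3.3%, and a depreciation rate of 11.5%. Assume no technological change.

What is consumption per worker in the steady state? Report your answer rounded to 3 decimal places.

At the steady state, Δk = 0, so s·k^α = (n + δ)·k.
Rearranging, k^(1−α) = s / (n + δ).
k^0.54 = 0.43 / (0.033 + 0.115) = 0.43 / 0.148 = 2.9054
k* = 2.9054^(1/0.54) ≈ 7.2076
y* = (k*)^α = 7.2076^0.46 ≈ 2.4808
c* = (1 − s)·y* = (1 − 0.43) × 2.4808 ≈ 1.4141

c* ≈ 1.414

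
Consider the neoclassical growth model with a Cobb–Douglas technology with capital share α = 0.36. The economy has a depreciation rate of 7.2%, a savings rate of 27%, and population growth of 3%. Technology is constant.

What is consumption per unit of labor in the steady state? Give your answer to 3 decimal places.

c* = 1.262

At the steady state, Δk = 0, so s·k^α = (n + δ)·k.
Rearranging, k^(1−α) = s / (n + δ).
k^0.64 = 0.27 / (0.030 + 0.072) = 0.27 / 0.102 = 2.6471
k* = 2.6471^(1/0.64) ≈ 4.5770
y* = (k*)^α = 4.5770^0.36 ≈ 1.7291
c* = (1 − s)·y* = (1 − 0.27) × 1.7291 ≈ 1.2622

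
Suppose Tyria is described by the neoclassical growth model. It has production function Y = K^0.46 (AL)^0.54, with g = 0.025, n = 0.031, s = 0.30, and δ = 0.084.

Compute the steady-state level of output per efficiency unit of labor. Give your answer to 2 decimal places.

y* ≈ 1.91

At the steady state, Δk = 0, so s·k^α = (n + g + δ)·k.
Rearranging, k^(1−α) = s / (n + g + δ).
k^0.54 = 0.30 / (0.031 + 0.025 + 0.084) = 0.30 / 0.140 = 2.1429
k* = 2.1429^(1/0.54) ≈ 4.1017
y* = (k*)^α = 4.1017^0.46 ≈ 1.9141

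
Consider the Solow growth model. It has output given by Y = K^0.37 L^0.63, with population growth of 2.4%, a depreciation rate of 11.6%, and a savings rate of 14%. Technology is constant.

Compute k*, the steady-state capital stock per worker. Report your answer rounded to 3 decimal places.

In steady state, investment equals break-even investment: s·k^α = (n + δ)·k.
Dividing both sides by k: k^(1−α) = s / (n + δ).
k^0.63 = 0.14 / (0.024 + 0.116) = 0.14 / 0.140 = 1.0000
k* = 1.0000^(1/0.63) ≈ 1.0000

k* = 1.000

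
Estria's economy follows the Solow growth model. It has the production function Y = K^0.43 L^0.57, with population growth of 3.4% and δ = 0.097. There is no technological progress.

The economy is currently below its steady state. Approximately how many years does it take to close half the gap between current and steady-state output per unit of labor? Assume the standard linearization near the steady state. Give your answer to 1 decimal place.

half-life ≈ 9.3 years

Near the steady state the convergence rate is λ = (1 − α)(n + δ).
λ = (1 − 0.43) × 0.131 = 0.57 × 0.131 = 0.07467
Half-life = ln 2 / λ = 0.6931 / 0.07467 ≈ 9.28 years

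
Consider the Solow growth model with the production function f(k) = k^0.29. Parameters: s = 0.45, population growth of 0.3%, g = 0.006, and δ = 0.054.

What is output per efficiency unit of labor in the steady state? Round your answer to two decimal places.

y* ≈ 2.23

Steady state requires s·f(k) = (n + g + δ)·k, i.e. s·k^α = (n + g + δ)·k.
Rearranging, k^(1−α) = s / (n + g + δ).
k^0.71 = 0.45 / (0.003 + 0.006 + 0.054) = 0.45 / 0.063 = 7.1429
k* = 7.1429^(1/0.71) ≈ 15.9456
y* = (k*)^α = 15.9456^0.29 ≈ 2.2324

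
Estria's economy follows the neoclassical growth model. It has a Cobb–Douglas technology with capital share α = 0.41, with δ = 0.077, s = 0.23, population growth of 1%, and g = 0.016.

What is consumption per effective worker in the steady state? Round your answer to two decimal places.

At the steady state, Δk = 0, so s·k^α = (n + g + δ)·k.
Dividing both sides by k: k^(1−α) = s / (n + g + δ).
k^0.59 = 0.23 / (0.010 + 0.016 + 0.077) = 0.23 / 0.103 = 2.2330
k* = 2.2330^(1/0.59) ≈ 3.9024
y* = (k*)^α = 3.9024^0.41 ≈ 1.7476
c* = (1 − s)·y* = (1 − 0.23) × 1.7476 ≈ 1.3457

c* = 1.35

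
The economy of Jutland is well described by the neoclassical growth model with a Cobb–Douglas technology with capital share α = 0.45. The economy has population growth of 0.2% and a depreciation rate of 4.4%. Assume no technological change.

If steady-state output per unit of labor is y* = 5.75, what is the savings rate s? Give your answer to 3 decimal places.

s ≈ 0.390

In steady state, investment equals break-even investment: s·k^α = (n + δ)·k.
Since y* = [s/(n + δ)]^(α/(1−α)), we have s/(n + δ) = (y*)^((1−α)/α) = 5.75^1.2222 = 8.4814.
Therefore s = 8.4814 × (n + δ) = 8.4814 × 0.046 = 0.3901.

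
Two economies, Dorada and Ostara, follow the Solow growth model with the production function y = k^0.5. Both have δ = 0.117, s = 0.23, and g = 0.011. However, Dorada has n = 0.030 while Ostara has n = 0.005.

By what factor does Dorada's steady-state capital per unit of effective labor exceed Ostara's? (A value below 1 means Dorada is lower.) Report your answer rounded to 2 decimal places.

Steady-state k* = [s/(n + g + δ)]^(1/(1−α)), so the ratio is [ (s_D/(n + g + δ)_D) / (s_O/(n + g + δ)_O) ]^2.
s_D/(n + g + δ)_D = 0.23/0.158 = 1.4557; s_O/(n + g + δ)_O = 0.23/0.133 = 1.7293.
Ratio = (1.4557/1.7293)^2 = 0.8418^2 ≈ 0.7086

k*_D / k*_O ≈ 0.71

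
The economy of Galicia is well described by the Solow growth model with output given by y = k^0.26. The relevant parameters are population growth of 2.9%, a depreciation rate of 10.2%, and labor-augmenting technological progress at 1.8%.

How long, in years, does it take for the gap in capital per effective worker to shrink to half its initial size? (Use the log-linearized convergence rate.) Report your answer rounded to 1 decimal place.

about 6.3 years

Near the steady state the convergence rate is λ = (1 − α)(n + g + δ).
λ = (1 − 0.26) × 0.149 = 0.74 × 0.149 = 0.11026
Half-life = ln 2 / λ = 0.6931 / 0.11026 ≈ 6.29 years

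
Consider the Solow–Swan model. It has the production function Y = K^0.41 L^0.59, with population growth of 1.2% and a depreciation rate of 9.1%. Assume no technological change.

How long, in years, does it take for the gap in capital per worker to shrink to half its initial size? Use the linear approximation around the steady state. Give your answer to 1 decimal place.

Near the steady state the convergence rate is λ = (1 − α)(n + δ).
λ = (1 − 0.41) × 0.103 = 0.59 × 0.103 = 0.06077
Half-life = ln 2 / λ = 0.6931 / 0.06077 ≈ 11.41 years

t_½ ≈ 11.4 years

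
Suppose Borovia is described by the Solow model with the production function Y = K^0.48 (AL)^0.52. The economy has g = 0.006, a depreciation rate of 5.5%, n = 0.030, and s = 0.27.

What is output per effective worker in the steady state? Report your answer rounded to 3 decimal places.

y* = 2.729

In steady state, investment equals break-even investment: s·k^α = (n + g + δ)·k.
Dividing both sides by k: k^(1−α) = s / (n + g + δ).
k^0.52 = 0.27 / (0.030 + 0.006 + 0.055) = 0.27 / 0.091 = 2.9670
k* = 2.9670^(1/0.52) ≈ 8.0966
y* = (k*)^α = 8.0966^0.48 ≈ 2.7289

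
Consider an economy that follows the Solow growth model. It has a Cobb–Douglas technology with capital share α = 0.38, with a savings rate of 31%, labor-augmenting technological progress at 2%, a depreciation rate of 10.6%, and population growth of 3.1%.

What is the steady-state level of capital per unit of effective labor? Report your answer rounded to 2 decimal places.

At the steady state, Δk = 0, so s·k^α = (n + g + δ)·k.
Dividing both sides by k: k^(1−α) = s / (n + g + δ).
k^0.62 = 0.31 / (0.031 + 0.020 + 0.106) = 0.31 / 0.157 = 1.9745
k* = 1.9745^(1/0.62) ≈ 2.9960

k* ≈ 3.00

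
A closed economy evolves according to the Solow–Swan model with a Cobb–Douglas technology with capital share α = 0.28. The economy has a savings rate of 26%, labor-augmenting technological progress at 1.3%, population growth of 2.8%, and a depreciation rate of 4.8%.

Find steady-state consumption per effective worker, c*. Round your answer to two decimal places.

c* ≈ 1.12

At the steady state, Δk = 0, so s·k^α = (n + g + δ)·k.
Rearranging, k^(1−α) = s / (n + g + δ).
k^0.72 = 0.26 / (0.028 + 0.013 + 0.048) = 0.26 / 0.089 = 2.9213
k* = 2.9213^(1/0.72) ≈ 4.4323
y* = (k*)^α = 4.4323^0.28 ≈ 1.5172
c* = (1 − s)·y* = (1 − 0.26) × 1.5172 ≈ 1.1227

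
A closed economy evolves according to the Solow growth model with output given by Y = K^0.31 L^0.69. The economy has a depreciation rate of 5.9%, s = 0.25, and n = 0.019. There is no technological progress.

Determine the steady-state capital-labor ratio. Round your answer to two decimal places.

k* ≈ 5.41

Steady state requires s·f(k) = (n + δ)·k, i.e. s·k^α = (n + δ)·k.
Rearranging, k^(1−α) = s / (n + δ).
k^0.69 = 0.25 / (0.019 + 0.059) = 0.25 / 0.078 = 3.2051
k* = 3.2051^(1/0.69) ≈ 5.4088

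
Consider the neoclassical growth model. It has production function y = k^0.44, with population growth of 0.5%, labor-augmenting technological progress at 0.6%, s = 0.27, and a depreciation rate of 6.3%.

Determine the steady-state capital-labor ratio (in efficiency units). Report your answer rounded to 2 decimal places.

At the steady state, Δk = 0, so s·k^α = (n + g + δ)·k.
Rearranging, k^(1−α) = s / (n + g + δ).
k^0.56 = 0.27 / (0.005 + 0.006 + 0.063) = 0.27 / 0.074 = 3.6486
k* = 3.6486^(1/0.56) ≈ 10.0878

k* = 10.09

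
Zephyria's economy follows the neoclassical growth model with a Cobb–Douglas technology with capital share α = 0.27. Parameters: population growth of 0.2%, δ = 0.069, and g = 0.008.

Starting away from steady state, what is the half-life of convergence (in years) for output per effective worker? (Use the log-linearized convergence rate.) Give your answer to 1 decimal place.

t_½ ≈ 12.0 years

Near the steady state the convergence rate is λ = (1 − α)(n + g + δ).
λ = (1 − 0.27) × 0.079 = 0.73 × 0.079 = 0.05767
Half-life = ln 2 / λ = 0.6931 / 0.05767 ≈ 12.02 years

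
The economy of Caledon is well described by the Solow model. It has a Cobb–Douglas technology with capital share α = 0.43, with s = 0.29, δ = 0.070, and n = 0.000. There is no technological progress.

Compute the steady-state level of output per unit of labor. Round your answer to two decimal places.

y* ≈ 2.92

In steady state, investment equals break-even investment: s·k^α = (n + δ)·k.
Rearranging, k^(1−α) = s / (n + δ).
k^0.57 = 0.29 / (0.000 + 0.070) = 0.29 / 0.070 = 4.1429
k* = 4.1429^(1/0.57) ≈ 12.1057
y* = (k*)^α = 12.1057^0.43 ≈ 2.9220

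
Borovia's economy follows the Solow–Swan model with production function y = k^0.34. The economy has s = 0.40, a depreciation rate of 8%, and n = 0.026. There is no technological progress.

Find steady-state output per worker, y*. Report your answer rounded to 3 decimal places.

y* ≈ 1.982

In steady state, investment equals break-even investment: s·k^α = (n + δ)·k.
Rearranging, k^(1−α) = s / (n + δ).
k^0.66 = 0.40 / (0.026 + 0.080) = 0.40 / 0.106 = 3.7736
k* = 3.7736^(1/0.66) ≈ 7.4795
y* = (k*)^α = 7.4795^0.34 ≈ 1.9821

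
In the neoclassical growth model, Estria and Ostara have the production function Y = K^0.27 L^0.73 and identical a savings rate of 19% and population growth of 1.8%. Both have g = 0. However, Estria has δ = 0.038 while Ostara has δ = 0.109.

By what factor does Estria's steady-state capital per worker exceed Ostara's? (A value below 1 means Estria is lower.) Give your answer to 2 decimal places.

Steady-state k* = [s/(n + δ)]^(1/(1−α)), so the ratio is [ (s_E/(n + δ)_E) / (s_O/(n + δ)_O) ]^1.3699.
s_E/(n + δ)_E = 0.19/0.056 = 3.3929; s_O/(n + δ)_O = 0.19/0.127 = 1.4961.
Ratio = (3.3929/1.4961)^1.3699 = 2.2678^1.3699 ≈ 3.0700

ratio ≈ 3.07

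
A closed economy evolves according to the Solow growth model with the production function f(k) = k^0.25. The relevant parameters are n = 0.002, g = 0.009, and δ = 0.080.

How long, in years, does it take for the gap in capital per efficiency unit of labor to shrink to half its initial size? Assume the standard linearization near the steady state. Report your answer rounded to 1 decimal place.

half-life ≈ 10.2 years

Near the steady state the convergence rate is λ = (1 − α)(n + g + δ).
λ = (1 − 0.25) × 0.091 = 0.75 × 0.091 = 0.06825
Half-life = ln 2 / λ = 0.6931 / 0.06825 ≈ 10.16 years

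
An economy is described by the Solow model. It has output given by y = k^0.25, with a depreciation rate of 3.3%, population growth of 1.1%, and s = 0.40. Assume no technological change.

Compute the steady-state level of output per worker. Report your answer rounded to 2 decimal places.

At the steady state, Δk = 0, so s·k^α = (n + δ)·k.
Dividing both sides by k: k^(1−α) = s / (n + δ).
k^0.75 = 0.40 / (0.011 + 0.033) = 0.40 / 0.044 = 9.0909
k* = 9.0909^(1/0.75) ≈ 18.9733
y* = (k*)^α = 18.9733^0.25 ≈ 2.0871

y* ≈ 2.09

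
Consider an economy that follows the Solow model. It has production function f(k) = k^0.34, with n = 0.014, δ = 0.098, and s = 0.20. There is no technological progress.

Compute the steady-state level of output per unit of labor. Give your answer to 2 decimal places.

At the steady state, Δk = 0, so s·k^α = (n + δ)·k.
Dividing both sides by k: k^(1−α) = s / (n + δ).
k^0.66 = 0.20 / (0.014 + 0.098) = 0.20 / 0.112 = 1.7857
k* = 1.7857^(1/0.66) ≈ 2.4073
y* = (k*)^α = 2.4073^0.34 ≈ 1.3481

y* ≈ 1.35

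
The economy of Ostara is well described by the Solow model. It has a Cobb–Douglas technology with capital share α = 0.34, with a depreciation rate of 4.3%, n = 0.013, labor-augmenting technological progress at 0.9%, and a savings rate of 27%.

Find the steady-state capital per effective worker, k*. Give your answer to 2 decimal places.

In steady state, investment equals break-even investment: s·k^α = (n + g + δ)·k.
Rearranging, k^(1−α) = s / (n + g + δ).
k^0.66 = 0.27 / (0.013 + 0.009 + 0.043) = 0.27 / 0.065 = 4.1538
k* = 4.1538^(1/0.66) ≈ 8.6505

k* = 8.65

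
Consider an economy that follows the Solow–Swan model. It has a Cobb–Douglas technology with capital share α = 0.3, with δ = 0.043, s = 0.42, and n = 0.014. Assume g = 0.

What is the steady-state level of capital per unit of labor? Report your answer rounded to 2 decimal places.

In steady state, investment equals break-even investment: s·k^α = (n + δ)·k.
Rearranging, k^(1−α) = s / (n + δ).
k^0.7 = 0.42 / (0.014 + 0.043) = 0.42 / 0.057 = 7.3684
k* = 7.3684^(1/0.7) ≈ 17.3422

k* = 17.34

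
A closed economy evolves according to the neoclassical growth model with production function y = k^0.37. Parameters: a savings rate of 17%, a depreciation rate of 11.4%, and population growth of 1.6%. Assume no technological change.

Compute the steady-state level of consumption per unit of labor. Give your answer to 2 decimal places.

c* ≈ 0.97

Steady state requires s·f(k) = (n + δ)·k, i.e. s·k^α = (n + δ)·k.
Dividing both sides by k: k^(1−α) = s / (n + δ).
k^0.63 = 0.17 / (0.016 + 0.114) = 0.17 / 0.130 = 1.3077
k* = 1.3077^(1/0.63) ≈ 1.5309
y* = (k*)^α = 1.5309^0.37 ≈ 1.1707
c* = (1 − s)·y* = (1 − 0.17) × 1.1707 ≈ 0.9717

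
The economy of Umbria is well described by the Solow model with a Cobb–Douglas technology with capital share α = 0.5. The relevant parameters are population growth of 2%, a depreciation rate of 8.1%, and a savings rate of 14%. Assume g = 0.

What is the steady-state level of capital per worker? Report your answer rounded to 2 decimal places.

k* ≈ 1.92

Steady state requires s·f(k) = (n + δ)·k, i.e. s·k^α = (n + δ)·k.
Dividing both sides by k: k^(1−α) = s / (n + δ).
k^0.5 = 0.14 / (0.020 + 0.081) = 0.14 / 0.101 = 1.3861
k* = 1.3861^(1/0.5) ≈ 1.9213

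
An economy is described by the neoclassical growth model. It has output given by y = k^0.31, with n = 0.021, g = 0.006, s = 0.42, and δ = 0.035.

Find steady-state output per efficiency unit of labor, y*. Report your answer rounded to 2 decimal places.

y* = 2.36

In steady state, investment equals break-even investment: s·k^α = (n + g + δ)·k.
Dividing both sides by k: k^(1−α) = s / (n + g + δ).
k^0.69 = 0.42 / (0.021 + 0.006 + 0.035) = 0.42 / 0.062 = 6.7742
k* = 6.7742^(1/0.69) ≈ 16.0008
y* = (k*)^α = 16.0008^0.31 ≈ 2.3620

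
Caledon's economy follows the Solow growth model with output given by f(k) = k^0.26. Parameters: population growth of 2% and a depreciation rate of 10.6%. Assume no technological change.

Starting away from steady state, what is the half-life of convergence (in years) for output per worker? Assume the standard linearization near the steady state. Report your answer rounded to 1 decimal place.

Near the steady state the convergence rate is λ = (1 − α)(n + δ).
λ = (1 − 0.26) × 0.126 = 0.74 × 0.126 = 0.09324
Half-life = ln 2 / λ = 0.6931 / 0.09324 ≈ 7.43 years

half-life ≈ 7.4 years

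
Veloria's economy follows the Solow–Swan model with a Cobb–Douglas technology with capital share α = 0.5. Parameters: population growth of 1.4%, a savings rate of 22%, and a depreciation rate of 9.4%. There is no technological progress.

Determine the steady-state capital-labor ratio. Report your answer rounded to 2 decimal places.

k* = 4.15

Steady state requires s·f(k) = (n + δ)·k, i.e. s·k^α = (n + δ)·k.
Rearranging, k^(1−α) = s / (n + δ).
k^0.5 = 0.22 / (0.014 + 0.094) = 0.22 / 0.108 = 2.0370
k* = 2.0370^(1/0.5) ≈ 4.1494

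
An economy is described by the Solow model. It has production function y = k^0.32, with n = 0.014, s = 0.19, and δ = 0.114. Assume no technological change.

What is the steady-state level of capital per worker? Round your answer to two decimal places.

k* ≈ 1.79

Steady state requires s·f(k) = (n + δ)·k, i.e. s·k^α = (n + δ)·k.
Rearranging, k^(1−α) = s / (n + δ).
k^0.68 = 0.19 / (0.014 + 0.114) = 0.19 / 0.128 = 1.4844
k* = 1.4844^(1/0.68) ≈ 1.7876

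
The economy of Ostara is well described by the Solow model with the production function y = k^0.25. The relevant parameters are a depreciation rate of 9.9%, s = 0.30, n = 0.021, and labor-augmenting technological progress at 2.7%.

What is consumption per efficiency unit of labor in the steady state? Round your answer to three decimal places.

c* = 0.888

In steady state, investment equals break-even investment: s·k^α = (n + g + δ)·k.
Dividing both sides by k: k^(1−α) = s / (n + g + δ).
k^0.75 = 0.30 / (0.021 + 0.027 + 0.099) = 0.30 / 0.147 = 2.0408
k* = 2.0408^(1/0.75) ≈ 2.5886
y* = (k*)^α = 2.5886^0.25 ≈ 1.2684
c* = (1 − s)·y* = (1 − 0.30) × 1.2684 ≈ 0.8879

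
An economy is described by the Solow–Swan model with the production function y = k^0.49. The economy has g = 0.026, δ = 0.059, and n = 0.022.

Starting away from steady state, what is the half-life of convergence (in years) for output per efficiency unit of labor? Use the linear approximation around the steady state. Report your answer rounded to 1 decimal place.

Near the steady state the convergence rate is λ = (1 − α)(n + g + δ).
λ = (1 − 0.49) × 0.107 = 0.51 × 0.107 = 0.05457
Half-life = ln 2 / λ = 0.6931 / 0.05457 ≈ 12.70 years

t_½ ≈ 12.7 years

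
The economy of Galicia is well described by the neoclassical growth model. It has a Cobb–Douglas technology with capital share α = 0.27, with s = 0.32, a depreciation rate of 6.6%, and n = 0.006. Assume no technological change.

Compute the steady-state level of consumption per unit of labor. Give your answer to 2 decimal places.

At the steady state, Δk = 0, so s·k^α = (n + δ)·k.
Dividing both sides by k: k^(1−α) = s / (n + δ).
k^0.73 = 0.32 / (0.006 + 0.066) = 0.32 / 0.072 = 4.4444
k* = 4.4444^(1/0.73) ≈ 7.7164
y* = (k*)^α = 7.7164^0.27 ≈ 1.7362
c* = (1 − s)·y* = (1 − 0.32) × 1.7362 ≈ 1.1806

c* = 1.18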